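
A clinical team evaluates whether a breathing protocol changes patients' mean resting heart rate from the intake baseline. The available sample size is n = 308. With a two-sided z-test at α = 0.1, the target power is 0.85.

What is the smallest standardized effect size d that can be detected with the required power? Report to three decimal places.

d ≈ 0.153

Need Φ(δ − 1.645) = 0.85, so δ = 1.645 + 1.036 = 2.681.
(The second rejection-region term Φ(−δ − z_{α/2}) is negligible and dropped.)
δ = d·√n ⇒ d = δ/√n = 2.681/√308 = 0.1528.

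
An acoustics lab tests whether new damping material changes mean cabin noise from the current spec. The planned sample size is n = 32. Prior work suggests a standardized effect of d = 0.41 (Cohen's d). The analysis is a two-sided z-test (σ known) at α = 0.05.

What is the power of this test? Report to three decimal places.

Noncentrality parameter: δ = d·√n = 0.41 × √32 = 2.3193
Critical value for a two-sided test at α = 0.05: z_{α/2} = 1.960.
Power = Φ(δ − 1.960) + Φ(−δ − 1.960) = Φ(0.359) + Φ(-4.279) = 0.6403 + 0.0000 = 0.6403.

Power ≈ 0.640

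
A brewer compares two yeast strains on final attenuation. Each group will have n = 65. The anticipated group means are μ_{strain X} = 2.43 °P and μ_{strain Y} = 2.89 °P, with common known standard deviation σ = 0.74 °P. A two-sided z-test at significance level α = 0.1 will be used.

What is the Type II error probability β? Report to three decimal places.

β ≈ 0.029

Standardized effect: d = |μ_{strain X} − μ_{strain Y}| / σ = |2.43 − 2.89| / 0.74 = 0.6216
Noncentrality parameter: δ = d·√(n/2) = 0.6216 × √(65/2) = 3.5438
Two-sided α = 0.1 → critical value z_{0.05} = 1.645.
Power = Φ(δ − 1.645) + Φ(−δ − 1.645) = Φ(1.899) + Φ(-5.189) = 0.9712 + 0.0000 = 0.9712.
Type II error: β = 1 − power = 1 − 0.9712 = 0.0288.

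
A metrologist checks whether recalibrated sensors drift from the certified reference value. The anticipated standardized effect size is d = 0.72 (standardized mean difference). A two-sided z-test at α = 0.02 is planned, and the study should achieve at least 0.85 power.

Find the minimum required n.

For power 0.85 need Φ(δ − z_{0.01}) = 0.85, so δ = z_{0.01} + z_{0.15} = 2.326 + 1.036 = 3.363.
(Ignoring the negligible lower-tail rejection probability gives the usual closed-form inversion.)
δ = d·√n ⇒ n = (δ/d)² = (3.363 / 0.72)² = 21.81.
Rounding up, n = 22.

n = 22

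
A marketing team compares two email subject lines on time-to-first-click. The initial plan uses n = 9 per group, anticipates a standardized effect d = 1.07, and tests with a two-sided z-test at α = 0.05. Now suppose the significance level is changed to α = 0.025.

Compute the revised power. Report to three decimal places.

Power ≈ 0.511

δ = d·√(n/2) = 1.07 × √(9/2) = 2.2698 (unchanged). New critical value: z_{0.0125} = 2.241.
Revised power = Φ(δ − 2.241) + Φ(−δ − 2.241) = Φ(0.028) + Φ(-4.511) = 0.5113 + 0.0000 = 0.5113.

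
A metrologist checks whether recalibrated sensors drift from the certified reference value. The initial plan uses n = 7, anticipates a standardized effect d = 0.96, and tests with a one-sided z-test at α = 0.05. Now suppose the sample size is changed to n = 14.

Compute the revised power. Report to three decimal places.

With n = 14: δ = d·√n = 0.96 × √14 = 3.5920. Critical value z_{0.05} = 1.645.
Revised power = P(Z > 1.645 − δ) = Φ(1.947) = 0.9742.

Power ≈ 0.974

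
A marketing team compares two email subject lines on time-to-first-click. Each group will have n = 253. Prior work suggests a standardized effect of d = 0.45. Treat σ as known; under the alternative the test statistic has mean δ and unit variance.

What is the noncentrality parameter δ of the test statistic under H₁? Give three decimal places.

The noncentrality parameter scales effect size by the design's sample-size factor: δ = d·√(n/2) = 0.45 × √(253/2) = 5.0612

δ ≈ 5.061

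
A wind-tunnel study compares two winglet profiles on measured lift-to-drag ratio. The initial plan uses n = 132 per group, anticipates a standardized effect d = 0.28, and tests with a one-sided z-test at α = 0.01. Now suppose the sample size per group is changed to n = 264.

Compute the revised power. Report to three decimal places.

Power ≈ 0.813

With n = 264 per group: δ = d·√(n/2) = 0.28 × √(264/2) = 3.2170. Critical value z_{0.01} = 2.326.
Revised power = Φ(δ − 2.326) = Φ(0.891) = 0.8134.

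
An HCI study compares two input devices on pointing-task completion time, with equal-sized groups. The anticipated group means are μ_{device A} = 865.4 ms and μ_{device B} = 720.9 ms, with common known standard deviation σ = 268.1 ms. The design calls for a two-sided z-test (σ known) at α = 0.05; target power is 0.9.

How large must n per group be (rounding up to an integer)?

n = 73 per group

Standardized effect: d = |μ_{device A} − μ_{device B}| / σ = |865.4 − 720.9| / 268.1 = 0.5390
For power 0.9 need Φ(δ − z_{0.025}) = 0.9, so δ = z_{0.025} + z_{0.10} = 1.960 + 1.282 = 3.242.
(For δ > 0 the lower-tail rejection region contributes negligibly to power, so the one-term inversion is standard.)
δ = d·√(n/2) ⇒ n = 2(δ/d)² = 2 × (3.242 / 0.5390)² = 72.34.
Rounding up, n = 73 per group.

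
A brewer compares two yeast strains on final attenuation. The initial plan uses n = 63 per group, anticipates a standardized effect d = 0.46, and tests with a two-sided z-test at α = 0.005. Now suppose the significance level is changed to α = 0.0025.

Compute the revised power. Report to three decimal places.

Power ≈ 0.329

δ = d·√(n/2) = 0.46 × √(63/2) = 2.5817 (unchanged). New critical value: z_{0.0013} = 3.023.
Revised power = Φ(δ − 3.023) + Φ(−δ − 3.023) = Φ(-0.442) + Φ(-5.605) = 0.3294 + 0.0000 = 0.3294.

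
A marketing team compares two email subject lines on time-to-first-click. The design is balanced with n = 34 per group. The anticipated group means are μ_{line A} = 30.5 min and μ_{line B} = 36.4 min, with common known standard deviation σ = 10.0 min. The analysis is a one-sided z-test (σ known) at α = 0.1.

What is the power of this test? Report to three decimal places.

Power ≈ 0.875

Standardized effect: d = |μ_{line A} − μ_{line B}| / σ = |30.5 − 36.4| / 10.0 = 0.5900
Noncentrality parameter: λ = d·√(n/2) = 0.5900 × √(34/2) = 2.4326
Critical value for a one-sided test at α = 0.1: z_α = 1.282.
Power = P(Z > 1.282 − λ) = Φ(1.151) = 0.8752.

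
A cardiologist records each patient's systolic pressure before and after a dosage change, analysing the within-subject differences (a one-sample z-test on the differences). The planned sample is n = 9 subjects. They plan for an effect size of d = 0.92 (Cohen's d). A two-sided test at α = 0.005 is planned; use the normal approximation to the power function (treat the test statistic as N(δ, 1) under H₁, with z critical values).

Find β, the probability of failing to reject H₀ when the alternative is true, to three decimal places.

Noncentrality parameter: δ = d·√n = 0.92 × √9 = 2.7600
Two-sided α = 0.005 → critical value z_{0.0025} = 2.807.
Power = Φ(δ − 2.807) + Φ(−δ − 2.807) = Φ(-0.047) + Φ(-5.567) = 0.4812 + 0.0000 = 0.4812.
Type II error: β = 1 − power = 1 − 0.4812 = 0.5188.

β ≈ 0.519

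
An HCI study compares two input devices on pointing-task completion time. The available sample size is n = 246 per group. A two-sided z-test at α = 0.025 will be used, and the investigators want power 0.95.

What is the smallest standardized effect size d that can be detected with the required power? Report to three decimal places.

d ≈ 0.350

Required noncentrality: δ = z_{0.0125} + z_{0.05} = 2.241 + 1.645 = 3.886.
(Lower-tail contribution to power is negligible for δ > 0.)
δ = d·√(n/2) ⇒ d = δ/√(n/2) = 3.886/√(246/2) = 0.3504.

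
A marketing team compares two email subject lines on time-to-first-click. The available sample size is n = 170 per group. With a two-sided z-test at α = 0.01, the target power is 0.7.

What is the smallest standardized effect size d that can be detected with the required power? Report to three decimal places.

Required noncentrality: δ = z_{0.005} + z_{0.30} = 2.576 + 0.524 = 3.100.
(Lower-tail contribution to power is negligible for δ > 0.)
δ = d·√(n/2) ⇒ d = δ/√(n/2) = 3.100/√(170/2) = 0.3363.

d ≈ 0.336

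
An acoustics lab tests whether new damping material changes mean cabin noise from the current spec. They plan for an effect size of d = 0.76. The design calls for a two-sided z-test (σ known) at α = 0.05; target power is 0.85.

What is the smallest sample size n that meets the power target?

n = 16

Set Φ(δ − 1.960) = 0.85; then δ − 1.960 = Φ⁻¹(0.85) = 1.036, giving δ = 2.996.
(The Φ(−δ − z_{α/2}) term is vanishingly small for δ > 0 and is dropped in the standard sample-size formula.)
δ = d·√n ⇒ n = (δ/d)² = (2.996 / 0.76)² = 15.54.
Rounding up, n = 16.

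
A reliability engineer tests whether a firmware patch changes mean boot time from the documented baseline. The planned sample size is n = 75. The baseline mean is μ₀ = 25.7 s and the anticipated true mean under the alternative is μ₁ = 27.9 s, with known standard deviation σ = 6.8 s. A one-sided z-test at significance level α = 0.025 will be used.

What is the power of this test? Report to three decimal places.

Power ≈ 0.800

Standardized effect: d = |μ₁ − μ₀| / σ = |27.9 − 25.7| / 6.8 = 0.3235
Noncentrality parameter: δ = d·√n = 0.3235 × √75 = 2.8018
Critical value for a one-sided test at α = 0.025: z_α = 1.960.
Power = P(Z > 1.960 − δ) = Φ(0.842) = 0.8001.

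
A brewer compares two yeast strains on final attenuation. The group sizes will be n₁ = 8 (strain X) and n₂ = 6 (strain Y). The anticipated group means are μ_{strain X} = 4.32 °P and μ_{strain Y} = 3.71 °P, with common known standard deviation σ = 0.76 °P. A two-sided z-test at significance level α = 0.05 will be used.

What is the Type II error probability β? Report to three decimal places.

Standardized effect: d = |μ_{strain X} − μ_{strain Y}| / σ = |4.32 − 3.71| / 0.76 = 0.8026
Noncentrality parameter: δ = d / √(1/n₁ + 1/n₂) = 0.8026 / √(1/8 + 1/6) = 1.4862
Critical value for a two-sided test at α = 0.05: z_{α/2} = 1.960.
Power = Φ(δ − 1.960) + Φ(−δ − 1.960) = Φ(-0.474) + Φ(-3.446) = 0.3178 + 0.0003 = 0.3181.
Type II error: β = 1 − power = 1 − 0.3181 = 0.6819.

β ≈ 0.682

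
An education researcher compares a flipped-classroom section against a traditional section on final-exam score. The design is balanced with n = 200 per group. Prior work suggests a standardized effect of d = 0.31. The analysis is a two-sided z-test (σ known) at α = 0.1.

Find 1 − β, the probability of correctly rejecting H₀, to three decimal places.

Power ≈ 0.927

Noncentrality parameter: δ = d·√(n/2) = 0.31 × √(200/2) = 3.1000
Critical value for a two-sided test at α = 0.1: z_{α/2} = 1.645.
Power = Φ(δ − 1.645) + Φ(−δ − 1.645) = Φ(1.455) + Φ(-4.745) = 0.9272 + 0.0000 = 0.9272.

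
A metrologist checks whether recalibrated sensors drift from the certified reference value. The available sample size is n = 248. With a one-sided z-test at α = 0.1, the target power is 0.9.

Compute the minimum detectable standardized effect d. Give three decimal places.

Need Φ(δ − 1.282) = 0.9, so δ = 1.282 + 1.282 = 2.563.
δ = d·√n ⇒ d = δ/√n = 2.563/√248 = 0.1628.

d ≈ 0.163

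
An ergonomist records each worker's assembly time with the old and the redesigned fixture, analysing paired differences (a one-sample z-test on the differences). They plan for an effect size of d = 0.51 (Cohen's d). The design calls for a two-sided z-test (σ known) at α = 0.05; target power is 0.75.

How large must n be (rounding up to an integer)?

Set Φ(δ − 1.960) = 0.75; then δ − 1.960 = Φ⁻¹(0.75) = 0.674, giving δ = 2.634.
(The Φ(−δ − z_{α/2}) term is vanishingly small for δ > 0 and is dropped in the standard sample-size formula.)
δ = d·√n ⇒ n = (δ/d)² = (2.634 / 0.51)² = 26.68.
Rounding up, n = 27.

n = 27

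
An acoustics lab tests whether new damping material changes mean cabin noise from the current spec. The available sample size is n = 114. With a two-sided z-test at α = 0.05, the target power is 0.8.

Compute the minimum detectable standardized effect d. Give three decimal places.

Required noncentrality: δ = z_{0.025} + z_{0.20} = 1.960 + 0.842 = 2.802.
(The second rejection-region term Φ(−δ − z_{α/2}) is negligible and dropped.)
δ = d·√n ⇒ d = δ/√n = 2.802/√114 = 0.2624.

d ≈ 0.262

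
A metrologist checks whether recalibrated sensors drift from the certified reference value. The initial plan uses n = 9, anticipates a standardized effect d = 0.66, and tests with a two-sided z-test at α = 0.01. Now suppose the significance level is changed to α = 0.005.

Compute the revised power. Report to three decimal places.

δ = d·√n = 0.66 × √9 = 1.9800 (unchanged). New critical value: z_{0.0025} = 2.807.
Revised power = Φ(δ − 2.807) + Φ(−δ − 2.807) = Φ(-0.827) + Φ(-4.787) = 0.2041 + 0.0000 = 0.2041.

Power ≈ 0.204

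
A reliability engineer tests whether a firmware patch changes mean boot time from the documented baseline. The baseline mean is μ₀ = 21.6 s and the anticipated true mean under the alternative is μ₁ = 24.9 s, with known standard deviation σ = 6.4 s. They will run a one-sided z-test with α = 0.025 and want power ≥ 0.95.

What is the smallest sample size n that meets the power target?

n = 49

Standardized effect: d = |μ₁ − μ₀| / σ = |24.9 − 21.6| / 6.4 = 0.5156
Set Φ(δ − 1.960) = 0.95; then δ − 1.960 = Φ⁻¹(0.95) = 1.645, giving δ = 3.605.
δ = d·√n ⇒ n = (δ/d)² = (3.605 / 0.5156)² = 48.88.
Round up to the next whole unit.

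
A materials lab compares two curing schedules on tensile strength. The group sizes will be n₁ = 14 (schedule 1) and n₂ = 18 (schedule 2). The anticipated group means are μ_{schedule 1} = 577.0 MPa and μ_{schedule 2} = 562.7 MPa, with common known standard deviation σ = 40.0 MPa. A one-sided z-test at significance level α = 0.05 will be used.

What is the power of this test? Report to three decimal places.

Standardized effect: d = |μ_{schedule 1} − μ_{schedule 2}| / σ = |577.0 − 562.7| / 40.0 = 0.3575
Noncentrality parameter: δ = d / √(1/n₁ + 1/n₂) = 0.3575 / √(1/14 + 1/18) = 1.0032
Critical value for a one-sided test at α = 0.05: z_α = 1.645.
Power = P(Z > 1.645 − δ) = Φ(-0.642) = 0.2606.

Power ≈ 0.261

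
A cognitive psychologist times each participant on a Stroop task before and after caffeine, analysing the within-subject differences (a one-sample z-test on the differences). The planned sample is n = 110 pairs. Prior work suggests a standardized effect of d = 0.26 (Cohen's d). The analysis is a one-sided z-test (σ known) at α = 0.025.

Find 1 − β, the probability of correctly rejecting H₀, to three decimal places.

Noncentrality parameter: δ = d·√n = 0.26 × √110 = 2.7269
Critical value for a one-sided test at α = 0.025: z_α = 1.960.
Power = P(Z > 1.960 − δ) = Φ(0.767) = 0.7784.

Power ≈ 0.778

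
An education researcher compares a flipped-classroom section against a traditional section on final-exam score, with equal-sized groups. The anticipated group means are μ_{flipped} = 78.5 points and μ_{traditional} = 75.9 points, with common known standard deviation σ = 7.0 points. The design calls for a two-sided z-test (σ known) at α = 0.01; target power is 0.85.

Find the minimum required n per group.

n = 190 per group

Standardized effect: d = |μ_{flipped} − μ_{traditional}| / σ = |78.5 − 75.9| / 7.0 = 0.3714
Set Φ(δ − 2.576) = 0.85; then δ − 2.576 = Φ⁻¹(0.85) = 1.036, giving δ = 3.612.
(The Φ(−δ − z_{α/2}) term is vanishingly small for δ > 0 and is dropped in the standard sample-size formula.)
δ = d·√(n/2) ⇒ n = 2(δ/d)² = 2 × (3.612 / 0.3714)² = 189.16.
Rounding up, n = 190 per group.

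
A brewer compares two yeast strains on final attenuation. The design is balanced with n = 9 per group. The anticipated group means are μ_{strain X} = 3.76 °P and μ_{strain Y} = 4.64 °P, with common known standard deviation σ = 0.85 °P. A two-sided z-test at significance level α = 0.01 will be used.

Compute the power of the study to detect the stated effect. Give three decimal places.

Power ≈ 0.352

Standardized effect: d = |μ_{strain X} − μ_{strain Y}| / σ = |3.76 − 4.64| / 0.85 = 1.0353
Noncentrality parameter: δ = d·√(n/2) = 1.0353 × √(9/2) = 2.1962
Two-sided α = 0.01 → critical value z_{0.005} = 2.576.
Power = Φ(δ − 2.576) + Φ(−δ − 2.576) = Φ(-0.380) + Φ(-4.772) = 0.3521 + 0.0000 = 0.3521.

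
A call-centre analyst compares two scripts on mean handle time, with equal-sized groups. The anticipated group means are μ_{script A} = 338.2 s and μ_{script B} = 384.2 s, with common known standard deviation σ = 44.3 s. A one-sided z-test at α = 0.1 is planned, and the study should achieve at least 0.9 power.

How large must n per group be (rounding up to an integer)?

n = 13 per group

Standardized effect: d = |μ_{script A} − μ_{script B}| / σ = |338.2 − 384.2| / 44.3 = 1.0384
For power 0.9 need Φ(δ − z_{0.1}) = 0.9, so δ = z_{0.1} + z_{0.10} = 1.282 + 1.282 = 2.563.
δ = d·√(n/2) ⇒ n = 2(δ/d)² = 2 × (2.563 / 1.0384)² = 12.19.
Round up to the next whole unit.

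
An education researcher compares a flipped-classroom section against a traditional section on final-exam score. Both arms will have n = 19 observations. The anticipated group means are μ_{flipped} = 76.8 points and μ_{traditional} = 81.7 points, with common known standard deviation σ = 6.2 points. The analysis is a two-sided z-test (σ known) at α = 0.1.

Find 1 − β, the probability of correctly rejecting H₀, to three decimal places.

Power ≈ 0.786

Standardized effect: d = |μ_{flipped} − μ_{traditional}| / σ = |76.8 − 81.7| / 6.2 = 0.7903
Noncentrality parameter: δ = d·√(n/2) = 0.7903 × √(19/2) = 2.4359
Critical value for a two-sided test at α = 0.1: z_{α/2} = 1.645.
Power = Φ(δ − 1.645) + Φ(−δ − 1.645) = Φ(0.791) + Φ(-4.081) = 0.7856 + 0.0000 = 0.7856.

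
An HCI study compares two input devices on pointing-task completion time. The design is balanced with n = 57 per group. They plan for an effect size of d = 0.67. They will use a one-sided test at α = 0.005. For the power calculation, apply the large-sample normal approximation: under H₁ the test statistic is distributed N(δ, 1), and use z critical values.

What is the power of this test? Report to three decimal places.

Noncentrality parameter: δ = d·√(n/2) = 0.67 × √(57/2) = 3.5768
Critical value for a one-sided test at α = 0.005: z_α = 2.576.
Power = Φ(δ − 2.576) = Φ(1.001) = 0.8416.

Power ≈ 0.842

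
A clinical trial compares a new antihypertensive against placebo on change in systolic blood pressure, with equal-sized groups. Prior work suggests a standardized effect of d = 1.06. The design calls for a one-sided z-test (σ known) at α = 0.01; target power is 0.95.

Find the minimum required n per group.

n = 29 per group

For power 0.95 need Φ(δ − z_{0.01}) = 0.95, so δ = z_{0.01} + z_{0.05} = 2.326 + 1.645 = 3.971.
δ = d·√(n/2) ⇒ n = 2(δ/d)² = 2 × (3.971 / 1.06)² = 28.07.
Rounding up, n = 29 per group.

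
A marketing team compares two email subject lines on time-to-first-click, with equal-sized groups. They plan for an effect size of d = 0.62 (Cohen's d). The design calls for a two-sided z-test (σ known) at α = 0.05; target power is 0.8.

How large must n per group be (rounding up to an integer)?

For power 0.8 need Φ(δ − z_{0.025}) = 0.8, so δ = z_{0.025} + z_{0.20} = 1.960 + 0.842 = 2.802.
(Ignoring the negligible lower-tail rejection probability gives the usual closed-form inversion.)
δ = d·√(n/2) ⇒ n = 2(δ/d)² = 2 × (2.802 / 0.62)² = 40.84.
Rounding up, n = 41 per group.

n = 41 per group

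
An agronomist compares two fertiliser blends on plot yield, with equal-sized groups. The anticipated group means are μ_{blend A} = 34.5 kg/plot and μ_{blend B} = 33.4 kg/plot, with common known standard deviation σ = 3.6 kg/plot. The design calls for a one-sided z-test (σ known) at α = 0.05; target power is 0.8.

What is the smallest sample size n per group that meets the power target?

n = 133 per group

Standardized effect: d = |μ_{blend A} − μ_{blend B}| / σ = |34.5 − 33.4| / 3.6 = 0.3056
Set Φ(δ − 1.645) = 0.8; then δ − 1.645 = Φ⁻¹(0.8) = 0.842, giving δ = 2.486.
δ = d·√(n/2) ⇒ n = 2(δ/d)² = 2 × (2.486 / 0.3056)² = 132.44.
Round up to the next whole unit.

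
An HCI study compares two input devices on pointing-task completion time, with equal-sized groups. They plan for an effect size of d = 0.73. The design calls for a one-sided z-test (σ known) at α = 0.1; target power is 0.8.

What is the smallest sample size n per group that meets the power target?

n = 17 per group

For power 0.8 need Φ(δ − z_{0.1}) = 0.8, so δ = z_{0.1} + z_{0.20} = 1.282 + 0.842 = 2.123.
δ = d·√(n/2) ⇒ n = 2(δ/d)² = 2 × (2.123 / 0.73)² = 16.92.
Rounding up, n = 17 per group.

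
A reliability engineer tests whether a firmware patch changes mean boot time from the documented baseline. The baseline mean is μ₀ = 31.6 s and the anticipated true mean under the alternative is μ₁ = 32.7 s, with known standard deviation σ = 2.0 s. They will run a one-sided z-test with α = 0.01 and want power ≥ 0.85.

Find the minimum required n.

Standardized effect: d = |μ₁ − μ₀| / σ = |32.7 − 31.6| / 2.0 = 0.5500
Set Φ(δ − 2.326) = 0.85; then δ − 2.326 = Φ⁻¹(0.85) = 1.036, giving δ = 3.363.
δ = d·√n ⇒ n = (δ/d)² = (3.363 / 0.5500)² = 37.38.
Rounding up, n = 38.

n = 38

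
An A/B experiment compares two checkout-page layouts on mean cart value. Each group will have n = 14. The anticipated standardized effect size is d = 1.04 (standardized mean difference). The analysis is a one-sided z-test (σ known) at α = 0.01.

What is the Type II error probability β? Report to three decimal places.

β ≈ 0.335

Noncentrality parameter: λ = d·√(n/2) = 1.04 × √(14/2) = 2.7516
Critical value for a one-sided test at α = 0.01: z_α = 2.326.
Power = Φ(λ − 2.326) = Φ(0.425) = 0.6647.
Type II error: β = 1 − power = 1 − 0.6647 = 0.3353.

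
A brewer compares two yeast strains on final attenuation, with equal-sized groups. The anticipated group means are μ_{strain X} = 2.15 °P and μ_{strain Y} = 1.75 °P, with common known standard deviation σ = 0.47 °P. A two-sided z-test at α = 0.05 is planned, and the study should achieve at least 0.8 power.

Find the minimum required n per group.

Standardized effect: d = |μ_{strain X} − μ_{strain Y}| / σ = |2.15 − 1.75| / 0.47 = 0.8511
Set Φ(δ − 1.960) = 0.8; then δ − 1.960 = Φ⁻¹(0.8) = 0.842, giving δ = 2.802.
(For δ > 0 the lower-tail rejection region contributes negligibly to power, so the one-term inversion is standard.)
δ = d·√(n/2) ⇒ n = 2(δ/d)² = 2 × (2.802 / 0.8511)² = 21.67.
Rounding up, n = 22 per group.

n = 22 per group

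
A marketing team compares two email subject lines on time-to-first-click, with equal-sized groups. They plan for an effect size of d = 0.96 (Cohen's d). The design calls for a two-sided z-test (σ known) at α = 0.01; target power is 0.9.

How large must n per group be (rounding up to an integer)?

Set Φ(δ − 2.576) = 0.9; then δ − 2.576 = Φ⁻¹(0.9) = 1.282, giving δ = 3.857.
(Ignoring the negligible lower-tail rejection probability gives the usual closed-form inversion.)
δ = d·√(n/2) ⇒ n = 2(δ/d)² = 2 × (3.857 / 0.96)² = 32.29.
Rounding up, n = 33 per group.

n = 33 per group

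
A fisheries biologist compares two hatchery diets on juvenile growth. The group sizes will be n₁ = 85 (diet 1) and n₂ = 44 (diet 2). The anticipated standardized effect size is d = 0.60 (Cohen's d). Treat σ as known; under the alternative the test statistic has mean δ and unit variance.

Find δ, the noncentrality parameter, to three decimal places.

δ = d / √(1/n₁ + 1/n₂) = 0.60 / √(1/85 + 1/44) = 3.2307

δ ≈ 3.231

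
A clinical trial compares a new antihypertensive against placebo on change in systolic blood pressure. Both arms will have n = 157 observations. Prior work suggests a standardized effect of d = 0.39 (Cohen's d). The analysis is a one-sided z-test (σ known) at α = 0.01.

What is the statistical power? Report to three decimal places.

Power ≈ 0.871

Noncentrality parameter: λ = d·√(n/2) = 0.39 × √(157/2) = 3.4554
Critical value for a one-sided test at α = 0.01: z_α = 2.326.
Power = P(Z > 2.326 − λ) = Φ(1.129) = 0.8706.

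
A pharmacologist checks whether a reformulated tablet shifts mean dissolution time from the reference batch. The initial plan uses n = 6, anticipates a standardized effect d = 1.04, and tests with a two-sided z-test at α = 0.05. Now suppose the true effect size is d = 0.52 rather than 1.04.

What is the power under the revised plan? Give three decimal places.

With d = 0.52: δ = d·√n = 0.52 × √6 = 1.2737. Critical value z_{0.025} = 1.960.
Revised power = Φ(δ − 1.960) + Φ(−δ − 1.960) = Φ(-0.686) + Φ(-3.234) = 0.2463 + 0.0006 = 0.2469.

Power ≈ 0.247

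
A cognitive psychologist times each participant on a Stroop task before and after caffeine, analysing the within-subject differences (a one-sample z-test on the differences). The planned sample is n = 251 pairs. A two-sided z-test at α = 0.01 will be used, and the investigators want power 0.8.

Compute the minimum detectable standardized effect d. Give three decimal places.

Need Φ(δ − 2.576) = 0.8, so δ = 2.576 + 0.842 = 3.417.
(The second rejection-region term Φ(−δ − z_{α/2}) is negligible and dropped.)
δ = d·√n ⇒ d = δ/√n = 3.417/√251 = 0.2157.

d ≈ 0.216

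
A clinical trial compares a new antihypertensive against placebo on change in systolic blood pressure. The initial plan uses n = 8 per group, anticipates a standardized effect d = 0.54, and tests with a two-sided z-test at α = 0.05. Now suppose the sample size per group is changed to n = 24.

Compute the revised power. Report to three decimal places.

With n = 24 per group: δ = d·√(n/2) = 0.54 × √(24/2) = 1.8706. Critical value z_{0.025} = 1.960.
Revised power = Φ(δ − 1.960) + Φ(−δ − 1.960) = Φ(-0.089) + Φ(-3.831) = 0.4644 + 0.0001 = 0.4645.

Power ≈ 0.464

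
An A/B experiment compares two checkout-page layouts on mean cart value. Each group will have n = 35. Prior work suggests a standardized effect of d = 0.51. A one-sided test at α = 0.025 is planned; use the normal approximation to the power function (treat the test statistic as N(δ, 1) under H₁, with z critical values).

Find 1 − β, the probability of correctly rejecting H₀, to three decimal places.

Noncentrality parameter: δ = d·√(n/2) = 0.51 × √(35/2) = 2.1335
Critical value for a one-sided test at α = 0.025: z_α = 1.960.
Power = Φ(δ − 1.960) = Φ(0.174) = 0.5689.

Power ≈ 0.569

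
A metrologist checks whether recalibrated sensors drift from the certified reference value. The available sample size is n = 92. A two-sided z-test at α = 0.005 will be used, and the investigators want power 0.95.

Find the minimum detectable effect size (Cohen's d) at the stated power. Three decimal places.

Required noncentrality: δ = z_{0.0025} + z_{0.05} = 2.807 + 1.645 = 4.452.
(The second rejection-region term Φ(−δ − z_{α/2}) is negligible and dropped.)
δ = d·√n ⇒ d = δ/√n = 4.452/√92 = 0.4641.

d ≈ 0.464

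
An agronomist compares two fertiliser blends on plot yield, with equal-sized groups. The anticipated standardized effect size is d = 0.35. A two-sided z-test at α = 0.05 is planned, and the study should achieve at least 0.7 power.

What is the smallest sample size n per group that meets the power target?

For power 0.7 need Φ(δ − z_{0.025}) = 0.7, so δ = z_{0.025} + z_{0.30} = 1.960 + 0.524 = 2.484.
(Ignoring the negligible lower-tail rejection probability gives the usual closed-form inversion.)
δ = d·√(n/2) ⇒ n = 2(δ/d)² = 2 × (2.484 / 0.35)² = 100.77.
Round up to the next whole unit.

n = 101 per group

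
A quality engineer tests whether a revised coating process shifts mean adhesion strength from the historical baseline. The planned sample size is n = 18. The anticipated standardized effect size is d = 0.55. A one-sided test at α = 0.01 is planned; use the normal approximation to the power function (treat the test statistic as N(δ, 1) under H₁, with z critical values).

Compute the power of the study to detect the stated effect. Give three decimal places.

Power ≈ 0.503

Noncentrality parameter: δ = d·√n = 0.55 × √18 = 2.3335
Critical value for a one-sided test at α = 0.01: z_α = 2.326.
Power = P(Z > 2.326 − δ) = Φ(0.007) = 0.5028.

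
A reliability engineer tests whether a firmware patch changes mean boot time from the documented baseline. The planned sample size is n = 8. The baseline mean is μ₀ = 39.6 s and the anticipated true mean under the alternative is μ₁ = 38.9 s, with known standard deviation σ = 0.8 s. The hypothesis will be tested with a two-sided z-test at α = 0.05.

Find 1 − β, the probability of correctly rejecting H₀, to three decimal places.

Standardized effect: d = |μ₁ − μ₀| / σ = |38.9 − 39.6| / 0.8 = 0.8750
Noncentrality parameter: δ = d·√n = 0.8750 × √8 = 2.4749
Critical value for a two-sided test at α = 0.05: z_{α/2} = 1.960.
Power = Φ(δ − 1.960) + Φ(−δ − 1.960) = Φ(0.515) + Φ(-4.435) = 0.6967 + 0.0000 = 0.6967.

Power ≈ 0.697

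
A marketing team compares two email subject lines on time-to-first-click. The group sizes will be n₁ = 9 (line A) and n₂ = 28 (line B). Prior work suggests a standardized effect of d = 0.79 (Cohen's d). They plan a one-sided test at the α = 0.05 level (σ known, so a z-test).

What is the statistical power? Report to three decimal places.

Power ≈ 0.662

Noncentrality parameter: δ = d / √(1/n₁ + 1/n₂) = 0.79 / √(1/9 + 1/28) = 2.0617
Critical value for a one-sided test at α = 0.05: z_α = 1.645.
Power = Φ(δ − 1.645) = Φ(0.417) = 0.6616.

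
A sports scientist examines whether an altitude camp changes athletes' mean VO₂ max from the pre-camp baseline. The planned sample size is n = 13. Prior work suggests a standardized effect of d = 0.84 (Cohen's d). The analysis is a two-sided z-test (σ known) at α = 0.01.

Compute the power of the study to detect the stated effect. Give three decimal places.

Noncentrality parameter: δ = d·√n = 0.84 × √13 = 3.0287
Critical value for a two-sided test at α = 0.01: z_{α/2} = 2.576.
Power = Φ(δ − 2.576) + Φ(−δ − 2.576) = Φ(0.453) + Φ(-5.604) = 0.6747 + 0.0000 = 0.6747.

Power ≈ 0.675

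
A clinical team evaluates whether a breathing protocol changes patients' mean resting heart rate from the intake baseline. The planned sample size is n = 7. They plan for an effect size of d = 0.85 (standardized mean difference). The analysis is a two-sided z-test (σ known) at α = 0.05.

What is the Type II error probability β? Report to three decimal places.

β ≈ 0.386

Noncentrality parameter: δ = d·√n = 0.85 × √7 = 2.2489
Critical value for a two-sided test at α = 0.05: z_{α/2} = 1.960.
Power = Φ(δ − 1.960) + Φ(−δ − 1.960) = Φ(0.289) + Φ(-4.209) = 0.6137 + 0.0000 = 0.6137.
Type II error: β = 1 − power = 1 − 0.6137 = 0.3863.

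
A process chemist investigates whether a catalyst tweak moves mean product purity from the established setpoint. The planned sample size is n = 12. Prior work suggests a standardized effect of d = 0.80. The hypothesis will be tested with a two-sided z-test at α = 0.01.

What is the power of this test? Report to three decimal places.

Noncentrality parameter: δ = d·√n = 0.80 × √12 = 2.7713
Critical value for a two-sided test at α = 0.01: z_{α/2} = 2.576.
Power = Φ(δ − 2.576) + Φ(−δ − 2.576) = Φ(0.195) + Φ(-5.347) = 0.5775 + 0.0000 = 0.5775.

Power ≈ 0.577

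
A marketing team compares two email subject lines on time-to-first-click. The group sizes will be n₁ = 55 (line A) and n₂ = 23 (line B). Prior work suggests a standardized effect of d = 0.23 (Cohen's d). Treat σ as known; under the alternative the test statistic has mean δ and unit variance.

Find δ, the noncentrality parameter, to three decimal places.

δ ≈ 0.926

The noncentrality parameter scales effect size by the design's sample-size factor: δ = d / √(1/n₁ + 1/n₂) = 0.23 / √(1/55 + 1/23) = 0.9262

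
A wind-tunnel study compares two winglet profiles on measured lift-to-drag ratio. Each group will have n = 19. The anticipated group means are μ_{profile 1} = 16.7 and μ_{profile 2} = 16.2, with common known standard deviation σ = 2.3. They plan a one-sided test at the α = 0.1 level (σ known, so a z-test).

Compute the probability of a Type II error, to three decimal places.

Standardized effect: d = |μ_{profile 1} − μ_{profile 2}| / σ = |16.7 − 16.2| / 2.3 = 0.2174
Noncentrality parameter: δ = d·√(n/2) = 0.2174 × √(19/2) = 0.6700
Critical value for a one-sided test at α = 0.1: z_α = 1.282.
Power = P(Z > 1.282 − δ) = Φ(-0.612) = 0.2704.
Type II error: β = 1 − power = 1 − 0.2704 = 0.7296.

β ≈ 0.730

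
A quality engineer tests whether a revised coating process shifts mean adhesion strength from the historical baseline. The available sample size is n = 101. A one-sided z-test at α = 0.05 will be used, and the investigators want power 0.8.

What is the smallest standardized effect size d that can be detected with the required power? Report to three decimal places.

Required noncentrality: δ = z_{0.05} + z_{0.20} = 1.645 + 0.842 = 2.486.
δ = d·√n ⇒ d = δ/√n = 2.486/√101 = 0.2474.

d ≈ 0.247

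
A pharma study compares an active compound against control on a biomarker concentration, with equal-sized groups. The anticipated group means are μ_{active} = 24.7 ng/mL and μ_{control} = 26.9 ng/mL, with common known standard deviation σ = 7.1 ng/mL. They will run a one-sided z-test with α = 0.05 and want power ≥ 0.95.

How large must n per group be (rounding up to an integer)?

n = 226 per group

Standardized effect: d = |μ_{active} − μ_{control}| / σ = |24.7 − 26.9| / 7.1 = 0.3099
For power 0.95 need Φ(δ − z_{0.05}) = 0.95, so δ = z_{0.05} + z_{0.05} = 1.645 + 1.645 = 3.290.
δ = d·√(n/2) ⇒ n = 2(δ/d)² = 2 × (3.290 / 0.3099)² = 225.43.
Round up to the next whole unit.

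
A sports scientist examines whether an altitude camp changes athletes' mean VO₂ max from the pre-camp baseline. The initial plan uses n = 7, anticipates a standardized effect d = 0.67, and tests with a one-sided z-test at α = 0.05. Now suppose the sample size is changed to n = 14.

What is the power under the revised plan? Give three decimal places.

With n = 14: δ = d·√n = 0.67 × √14 = 2.5069. Critical value z_{0.05} = 1.645.
Revised power = P(Z > 1.645 − δ) = Φ(0.862) = 0.8057.

Power ≈ 0.806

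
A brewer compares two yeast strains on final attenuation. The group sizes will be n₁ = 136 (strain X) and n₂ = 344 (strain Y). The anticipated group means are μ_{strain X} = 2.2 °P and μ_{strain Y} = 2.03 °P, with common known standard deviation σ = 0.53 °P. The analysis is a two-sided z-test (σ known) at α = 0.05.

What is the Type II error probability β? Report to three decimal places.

β ≈ 0.114

Standardized effect: d = |μ_{strain X} − μ_{strain Y}| / σ = |2.2 − 2.03| / 0.53 = 0.3208
Noncentrality parameter: δ = d / √(1/n₁ + 1/n₂) = 0.3208 / √(1/136 + 1/344) = 3.1667
Two-sided α = 0.05 → critical value z_{0.025} = 1.960.
Power = Φ(δ − 1.960) + Φ(−δ − 1.960) = Φ(1.207) + Φ(-5.127) = 0.8862 + 0.0000 = 0.8862.
Type II error: β = 1 − power = 1 − 0.8862 = 0.1138.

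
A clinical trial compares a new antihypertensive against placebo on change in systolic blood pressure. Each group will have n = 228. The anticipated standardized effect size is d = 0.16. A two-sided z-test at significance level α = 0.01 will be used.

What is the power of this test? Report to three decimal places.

Power ≈ 0.193

Noncentrality parameter: λ = d·√(n/2) = 0.16 × √(228/2) = 1.7083
Critical value for a two-sided test at α = 0.01: z_{α/2} = 2.576.
Power = Φ(λ − 2.576) + Φ(−λ − 2.576) = Φ(-0.867) + Φ(-4.284) = 0.1928 + 0.0000 = 0.1928.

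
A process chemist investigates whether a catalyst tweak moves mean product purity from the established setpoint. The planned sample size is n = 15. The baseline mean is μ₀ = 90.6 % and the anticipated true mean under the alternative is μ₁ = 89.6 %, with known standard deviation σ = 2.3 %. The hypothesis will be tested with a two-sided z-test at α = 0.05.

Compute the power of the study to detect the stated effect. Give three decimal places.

Standardized effect: d = |μ₁ − μ₀| / σ = |89.6 − 90.6| / 2.3 = 0.4348
Noncentrality parameter: δ = d·√n = 0.4348 × √15 = 1.6839
Critical value for a two-sided test at α = 0.05: z_{α/2} = 1.960.
Power = Φ(δ − 1.960) + Φ(−δ − 1.960) = Φ(-0.276) + Φ(-3.644) = 0.3913 + 0.0001 = 0.3914.

Power ≈ 0.391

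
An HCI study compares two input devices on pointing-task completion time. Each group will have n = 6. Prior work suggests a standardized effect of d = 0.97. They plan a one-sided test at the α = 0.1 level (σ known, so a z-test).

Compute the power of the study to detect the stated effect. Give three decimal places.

Power ≈ 0.655

Noncentrality parameter: δ = d·√(n/2) = 0.97 × √(6/2) = 1.6801
One-sided α = 0.1 → critical value z_{0.1} = 1.282.
Power = Φ(δ − 1.282) = Φ(0.399) = 0.6549.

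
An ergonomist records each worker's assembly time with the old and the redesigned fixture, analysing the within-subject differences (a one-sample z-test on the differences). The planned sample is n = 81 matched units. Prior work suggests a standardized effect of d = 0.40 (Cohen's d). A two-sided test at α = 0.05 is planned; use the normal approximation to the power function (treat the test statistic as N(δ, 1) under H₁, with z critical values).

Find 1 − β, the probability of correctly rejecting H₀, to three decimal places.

Noncentrality parameter: λ = d·√n = 0.40 × √81 = 3.6000
Critical value for a two-sided test at α = 0.05: z_{α/2} = 1.960.
Power = Φ(λ − 1.960) + Φ(−λ − 1.960) = Φ(1.640) + Φ(-5.560) = 0.9495 + 0.0000 = 0.9495.

Power ≈ 0.950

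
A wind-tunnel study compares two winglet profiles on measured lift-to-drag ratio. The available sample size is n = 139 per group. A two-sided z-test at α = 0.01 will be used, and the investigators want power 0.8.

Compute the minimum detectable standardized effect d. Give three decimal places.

d ≈ 0.410

Required noncentrality: δ = z_{0.005} + z_{0.20} = 2.576 + 0.842 = 3.417.
(The second rejection-region term Φ(−δ − z_{α/2}) is negligible and dropped.)
δ = d·√(n/2) ⇒ d = δ/√(n/2) = 3.417/√(139/2) = 0.4099.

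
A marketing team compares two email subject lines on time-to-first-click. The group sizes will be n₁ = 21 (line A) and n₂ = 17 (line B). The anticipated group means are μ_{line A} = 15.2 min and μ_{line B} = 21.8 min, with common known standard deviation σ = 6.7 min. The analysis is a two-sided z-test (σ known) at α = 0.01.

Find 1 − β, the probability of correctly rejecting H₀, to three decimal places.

Standardized effect: d = |μ_{line A} − μ_{line B}| / σ = |15.2 − 21.8| / 6.7 = 0.9851
Noncentrality parameter: δ = d / √(1/n₁ + 1/n₂) = 0.9851 / √(1/21 + 1/17) = 3.0193
Two-sided α = 0.01 → critical value z_{0.005} = 2.576.
Power = Φ(δ − 2.576) + Φ(−δ − 2.576) = Φ(0.444) + Φ(-5.595) = 0.6713 + 0.0000 = 0.6713.

Power ≈ 0.671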